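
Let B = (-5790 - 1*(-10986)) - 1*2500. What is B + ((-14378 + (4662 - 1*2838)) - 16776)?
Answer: -26634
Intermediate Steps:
B = 2696 (B = (-5790 + 10986) - 2500 = 5196 - 2500 = 2696)
B + ((-14378 + (4662 - 1*2838)) - 16776) = 2696 + ((-14378 + (4662 - 1*2838)) - 16776) = 2696 + ((-14378 + (4662 - 2838)) - 16776) = 2696 + ((-14378 + 1824) - 16776) = 2696 + (-12554 - 16776) = 2696 - 29330 = -26634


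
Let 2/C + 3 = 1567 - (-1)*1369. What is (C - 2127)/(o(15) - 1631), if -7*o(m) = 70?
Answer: 6238489/4813053 ≈ 1.2962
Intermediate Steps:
C = 2/2933 (C = 2/(-3 + (1567 - (-1)*1369)) = 2/(-3 + (1567 - 1*(-1369))) = 2/(-3 + (1567 + 1369)) = 2/(-3 + 2936) = 2/2933 ≈ 0.00068190)
o(m) = -10 (o(m) = -⅐*70 = -10)
(C - 2127)/(o(15) - 1631) = (2/2933 - 2127)/(-10 - 1631) = -6238489/2933/(-1641) = -6238489/2933*(-1/1641) = 6238489/4813053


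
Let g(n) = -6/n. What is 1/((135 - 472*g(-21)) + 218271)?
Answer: 7/1527898 ≈ 4.5815e-6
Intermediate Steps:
1/((135 - 472*g(-21)) + 218271) = 1/((135 - (-2832)/(-21)) + 218271) = 1/((135 - (-2832)*(-1)/21) + 218271) = 1/((135 - 472*2/7) + 218271) = 1/((135 - 944/7) + 218271) = 1/(1/7 + 218271) = 1/(1527898/7) = 7/1527898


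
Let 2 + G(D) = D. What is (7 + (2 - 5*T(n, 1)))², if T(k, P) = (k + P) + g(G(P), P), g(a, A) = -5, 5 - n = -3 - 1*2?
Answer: 441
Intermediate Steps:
G(D) = -2 + D
n = 10 (n = 5 - (-3 - 1*2) = 5 - (-3 - 2) = 5 - 1*(-5) = 5 + 5 = 10)
T(k, P) = -5 + P + k (T(k, P) = (k + P) - 5 = (P + k) - 5 = -5 + P + k)
(7 + (2 - 5*T(n, 1)))² = (7 + (2 - 5*(-5 + 1 + 10)))² = (7 + (2 - 5*6))² = (7 + (2 - 30))² = (7 - 28)² = (-21)² = 441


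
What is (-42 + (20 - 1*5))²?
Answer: 729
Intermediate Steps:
(-42 + (20 - 1*5))² = (-42 + (20 - 5))² = (-42 + 15)² = (-27)² = 729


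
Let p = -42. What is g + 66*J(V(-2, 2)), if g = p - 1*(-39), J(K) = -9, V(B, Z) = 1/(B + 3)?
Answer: -597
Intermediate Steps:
V(B, Z) = 1/(3 + B)
g = -3 (g = -42 - 1*(-39) = -42 + 39 = -3)
g + 66*J(V(-2, 2)) = -3 + 66*(-9) = -3 - 594 = -597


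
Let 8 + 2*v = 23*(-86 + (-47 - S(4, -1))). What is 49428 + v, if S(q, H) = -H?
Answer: 47883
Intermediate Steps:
v = -1545 (v = -4 + (23*(-86 + (-47 - (-1)*(-1))))/2 = -4 + (23*(-86 + (-47 - 1*1)))/2 = -4 + (23*(-86 + (-47 - 1)))/2 = -4 + (23*(-86 - 48))/2 = -4 + (23*(-134))/2 = -4 + (½)*(-3082) = -4 - 1541 = -1545)
49428 + v = 49428 - 1545 = 47883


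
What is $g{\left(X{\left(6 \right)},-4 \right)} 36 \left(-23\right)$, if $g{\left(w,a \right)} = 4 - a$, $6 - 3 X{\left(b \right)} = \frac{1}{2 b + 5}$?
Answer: $-6624$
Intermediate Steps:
$X{\left(b \right)} = 2 - \frac{1}{3 \left(5 + 2 b\right)}$ ($X{\left(b \right)} = 2 - \frac{1}{3 \left(2 b + 5\right)} = 2 - \frac{1}{3 \left(5 + 2 b\right)}$)
$g{\left(X{\left(6 \right)},-4 \right)} 36 \left(-23\right) = \left(4 - -4\right) 36 \left(-23\right) = \left(4 + 4\right) 36 \left(-23\right) = 8 \cdot 36 \left(-23\right) = 288 \left(-23\right) = -6624$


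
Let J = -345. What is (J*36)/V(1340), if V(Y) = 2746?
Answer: -6210/1373 ≈ -4.5229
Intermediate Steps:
(J*36)/V(1340) = -345*36/2746 = -12420*1/2746 = -6210/1373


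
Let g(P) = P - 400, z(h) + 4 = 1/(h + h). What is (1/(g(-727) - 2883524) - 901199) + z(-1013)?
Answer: -5266903332706655/5844302926 ≈ -9.0120e+5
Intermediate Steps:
z(h) = -4 + 1/(2*h) (z(h) = -4 + 1/(h + h) = -4 + 1/(2*h))
g(P) = -400 + P
(1/(g(-727) - 2883524) - 901199) + z(-1013) = (1/((-400 - 727) - 2883524) - 901199) + (-4 + (1/2)/(-1013)) = (1/(-1127 - 2883524) - 901199) + (-4 + (1/2)*(-1/1013)) = (1/(-2884651) - 901199) + (-4 - 1/2026) = (-1/2884651 - 901199) - 8105/2026 = -2599644596550/2884651 - 8105/2026 = -5266903332706655/5844302926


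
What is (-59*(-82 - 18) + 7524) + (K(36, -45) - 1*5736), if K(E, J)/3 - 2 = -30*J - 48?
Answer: 11600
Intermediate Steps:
K(E, J) = -138 - 90*J (K(E, J) = 6 + 3*(-30*J - 48) = 6 + 3*(-48 - 30*J) = 6 + (-144 - 90*J) = -138 - 90*J)
(-59*(-82 - 18) + 7524) + (K(36, -45) - 1*5736) = (-59*(-82 - 18) + 7524) + ((-138 - 90*(-45)) - 1*5736) = (-59*(-100) + 7524) + ((-138 + 4050) - 5736) = (5900 + 7524) + (3912 - 5736) = 13424 - 1824 = 11600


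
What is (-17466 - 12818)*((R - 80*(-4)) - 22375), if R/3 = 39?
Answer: 664370392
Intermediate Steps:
R = 117 (R = 3*39 = 117)
(-17466 - 12818)*((R - 80*(-4)) - 22375) = (-17466 - 12818)*((117 - 80*(-4)) - 22375) = -30284*((117 + 320) - 22375) = -30284*(437 - 22375) = -30284*(-21938) = 664370392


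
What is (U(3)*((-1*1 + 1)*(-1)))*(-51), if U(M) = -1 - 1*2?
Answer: 0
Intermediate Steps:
U(M) = -3 (U(M) = -1 - 2 = -3)
(U(3)*((-1*1 + 1)*(-1)))*(-51) = -3*(-1*1 + 1)*(-1)*(-51) = -3*(-1 + 1)*(-1)*(-51) = -0*(-1)*(-51) = -3*0*(-51) = 0*(-51) = 0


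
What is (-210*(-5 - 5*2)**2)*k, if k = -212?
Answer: 10017000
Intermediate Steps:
(-210*(-5 - 5*2)**2)*k = -210*(-5 - 5*2)**2*(-212) = -210*(-5 - 10)**2*(-212) = -210*(-15)**2*(-212) = -210*225*(-212) = -47250*(-212) = 10017000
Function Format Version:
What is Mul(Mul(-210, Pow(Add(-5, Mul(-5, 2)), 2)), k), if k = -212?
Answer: 10017000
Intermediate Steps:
Mul(Mul(-210, Pow(Add(-5, Mul(-5, 2)), 2)), k) = Mul(Mul(-210, Pow(Add(-5, Mul(-5, 2)), 2)), -212) = Mul(Mul(-210, Pow(Add(-5, -10), 2)), -212) = Mul(Mul(-210, Pow(-15, 2)), -212) = Mul(Mul(-210, 225), -212) = Mul(-47250, -212) = 10017000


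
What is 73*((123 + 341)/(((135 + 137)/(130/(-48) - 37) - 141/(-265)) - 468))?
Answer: -8554204240/119786607 ≈ -71.412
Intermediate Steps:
73*((123 + 341)/(((135 + 137)/(130/(-48) - 37) - 141/(-265)) - 468)) = 73*(464/((272/(130*(-1/48) - 37) - 141*(-1/265)) - 468)) = 73*(464/((272/(-65/24 - 37) + 141/265) - 468)) = 73*(464/((272/(-953/24) + 141/265) - 468)) = 73*(464/((272*(-24/953) + 141/265) - 468)) = 73*(464/((-6528/953 + 141/265) - 468)) = 73*(464/(-1595547/252545 - 468)) = 73*(464/(-119786607/252545)) = 73*(464*(-252545/119786607)) = 73*(-117180880/119786607) = -8554204240/119786607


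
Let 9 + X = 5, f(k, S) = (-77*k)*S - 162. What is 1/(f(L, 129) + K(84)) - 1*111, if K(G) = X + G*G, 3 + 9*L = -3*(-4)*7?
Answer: -9158278/82507 ≈ -111.00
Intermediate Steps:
L = 9 (L = -⅓ + (-3*(-4)*7)/9 = -⅓ + (12*7)/9 = -⅓ + (⅑)*84 = -⅓ + 28/3 = 9)
f(k, S) = -162 - 77*S*k (f(k, S) = -77*S*k - 162 = -162 - 77*S*k)
X = -4 (X = -9 + 5 = -4)
K(G) = -4 + G² (K(G) = -4 + G*G = -4 + G²)
1/(f(L, 129) + K(84)) - 1*111 = 1/((-162 - 77*129*9) + (-4 + 84²)) - 1*111 = 1/((-162 - 89397) + (-4 + 7056)) - 111 = 1/(-89559 + 7052) - 111 = 1/(-82507) - 111 = -1/82507 - 111 = -9158278/82507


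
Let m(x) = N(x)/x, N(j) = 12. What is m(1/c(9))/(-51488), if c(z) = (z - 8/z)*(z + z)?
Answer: -219/6436 ≈ -0.034027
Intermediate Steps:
c(z) = 2*z*(z - 8/z) (c(z) = (z - 8/z)*(2*z) = 2*z*(z - 8/z))
m(x) = 12/x
m(1/c(9))/(-51488) = (12/(1/(-16 + 2*9**2)))/(-51488) = (12/(1/(-16 + 2*81)))*(-1/51488) = (12/(1/(-16 + 162)))*(-1/51488) = (12/(1/146))*(-1/51488) = (12*146)*(-1/51488) = 1752*(-1/51488) = -219/6436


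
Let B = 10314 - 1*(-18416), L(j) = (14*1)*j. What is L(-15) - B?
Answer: -28940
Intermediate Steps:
L(j) = 14*j
B = 28730 (B = 10314 + 18416 = 28730)
L(-15) - B = 14*(-15) - 1*28730 = -210 - 28730 = -28940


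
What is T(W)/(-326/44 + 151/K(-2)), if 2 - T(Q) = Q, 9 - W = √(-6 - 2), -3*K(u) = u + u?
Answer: -308/4657 + 88*I*√2/4657 ≈ -0.066137 + 0.026723*I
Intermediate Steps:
K(u) = -2*u/3 (K(u) = -(u + u)/3 = -2*u/3)
W = 9 - 2*I*√2 (W = 9 - √(-6 - 2) = 9 - √(-8) = 9 - 2*I*√2 ≈ 9.0 - 2.8284*I)
T(Q) = 2 - Q
T(W)/(-326/44 + 151/K(-2)) = (2 - (9 - 2*I*√2))/(-326/44 + 151/((-⅔*(-2)))) = (2 + (-9 + 2*I*√2))/(-326*1/44 + 151/(4/3)) = (-7 + 2*I*√2)/(-163/22 + 151*(¾)) = (-7 + 2*I*√2)/(-163/22 + 453/4) = (-7 + 2*I*√2)/(4657/44) = (-7 + 2*I*√2)*(44/4657) = -308/4657 + 88*I*√2/4657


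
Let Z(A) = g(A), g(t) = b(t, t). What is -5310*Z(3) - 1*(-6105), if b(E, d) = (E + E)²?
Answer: -185055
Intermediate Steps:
b(E, d) = 4*E² (b(E, d) = (2*E)² = 4*E²)
g(t) = 4*t²
Z(A) = 4*A²
-5310*Z(3) - 1*(-6105) = -21240*3² - 1*(-6105) = -21240*9 + 6105 = -5310*36 + 6105 = -191160 + 6105 = -185055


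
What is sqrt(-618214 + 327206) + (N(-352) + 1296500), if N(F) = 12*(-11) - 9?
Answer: 1296359 + 8*I*sqrt(4547) ≈ 1.2964e+6 + 539.45*I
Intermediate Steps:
N(F) = -141 (N(F) = -132 - 9 = -141)
sqrt(-618214 + 327206) + (N(-352) + 1296500) = sqrt(-618214 + 327206) + (-141 + 1296500) = sqrt(-291008) + 1296359 = 8*I*sqrt(4547) + 1296359 = 1296359 + 8*I*sqrt(4547)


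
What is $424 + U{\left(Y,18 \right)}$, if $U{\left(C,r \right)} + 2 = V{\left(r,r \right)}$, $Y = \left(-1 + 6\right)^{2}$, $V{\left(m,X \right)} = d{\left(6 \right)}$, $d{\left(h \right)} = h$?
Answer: $428$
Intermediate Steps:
$V{\left(m,X \right)} = 6$
$Y = 25$ ($Y = 5^{2} = 25$)
$U{\left(C,r \right)} = 4$ ($U{\left(C,r \right)} = -2 + 6 = 4$)
$424 + U{\left(Y,18 \right)} = 424 + 4 = 428$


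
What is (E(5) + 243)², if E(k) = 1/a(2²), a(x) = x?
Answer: 946729/16 ≈ 59171.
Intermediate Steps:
E(k) = ¼ (E(k) = 1/(2²) = 1/4 = ¼)
(E(5) + 243)² = (¼ + 243)² = (973/4)² = 946729/16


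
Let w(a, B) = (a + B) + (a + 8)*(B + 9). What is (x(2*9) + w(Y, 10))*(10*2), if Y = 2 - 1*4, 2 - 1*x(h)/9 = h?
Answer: -440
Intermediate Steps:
x(h) = 18 - 9*h
Y = -2 (Y = 2 - 4 = -2)
w(a, B) = B + a + (8 + a)*(9 + B) (w(a, B) = (B + a) + (8 + a)*(9 + B) = B + a + (8 + a)*(9 + B))
(x(2*9) + w(Y, 10))*(10*2) = ((18 - 18*9) + (72 + 9*10 + 10*(-2) + 10*(-2)))*(10*2) = ((18 - 9*18) + (72 + 90 - 20 - 20))*20 = ((18 - 162) + 122)*20 = (-144 + 122)*20 = -22*20 = -440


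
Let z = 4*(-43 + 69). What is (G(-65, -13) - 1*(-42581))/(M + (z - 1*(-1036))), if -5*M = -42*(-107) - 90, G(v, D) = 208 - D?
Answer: 107005/648 ≈ 165.13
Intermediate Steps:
z = 104 (z = 4*26 = 104)
M = -4404/5 (M = -(-42*(-107) - 90)/5 = -(4494 - 90)/5 = -1/5*4404 = -4404/5 ≈ -880.80)
(G(-65, -13) - 1*(-42581))/(M + (z - 1*(-1036))) = ((208 - 1*(-13)) - 1*(-42581))/(-4404/5 + (104 - 1*(-1036))) = ((208 + 13) + 42581)/(-4404/5 + (104 + 1036)) = (221 + 42581)/(-4404/5 + 1140) = 42802/(1296/5) = 42802*(5/1296) = 107005/648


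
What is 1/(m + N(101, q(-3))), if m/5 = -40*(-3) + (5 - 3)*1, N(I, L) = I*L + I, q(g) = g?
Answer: 1/408 ≈ 0.0024510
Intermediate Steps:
N(I, L) = I + I*L
m = 610 (m = 5*(-40*(-3) + (5 - 3)*1) = 5*(120 + 2*1) = 5*(120 + 2) = 5*122 = 610)
1/(m + N(101, q(-3))) = 1/(610 + 101*(1 - 3)) = 1/(610 + 101*(-2)) = 1/(610 - 202) = 1/408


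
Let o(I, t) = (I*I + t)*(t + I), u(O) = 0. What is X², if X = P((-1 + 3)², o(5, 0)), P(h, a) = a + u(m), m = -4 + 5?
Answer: 15625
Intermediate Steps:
m = 1
o(I, t) = (I + t)*(t + I²) (o(I, t) = (I² + t)*(I + t) = (t + I²)*(I + t) = (I + t)*(t + I²))
P(h, a) = a (P(h, a) = a + 0 = a)
X = 125 (X = 5³ + 0² + 5*0 + 0*5² = 125 + 0 + 0 + 0*25 = 125 + 0 + 0 + 0 = 125)
X² = 125² = 15625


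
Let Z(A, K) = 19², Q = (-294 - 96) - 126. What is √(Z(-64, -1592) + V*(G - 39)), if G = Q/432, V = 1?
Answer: √11549/6 ≈ 17.911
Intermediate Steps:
Q = -516 (Q = -390 - 126 = -516)
Z(A, K) = 361
G = -43/36 (G = -516/432 = -516*1/432 = -43/36 ≈ -1.1944)
√(Z(-64, -1592) + V*(G - 39)) = √(361 + 1*(-43/36 - 39)) = √(361 + 1*(-1447/36)) = √(361 - 1447/36) = √(11549/36) = √11549/6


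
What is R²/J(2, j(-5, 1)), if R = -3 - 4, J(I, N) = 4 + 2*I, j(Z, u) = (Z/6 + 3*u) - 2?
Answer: 49/8 ≈ 6.1250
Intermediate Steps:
j(Z, u) = -2 + 3*u + Z/6 (j(Z, u) = (Z/6 + 3*u) - 2 = (3*u + Z/6) - 2 = -2 + 3*u + Z/6)
R = -7
R²/J(2, j(-5, 1)) = (-7)²/(4 + 2*2) = 49/(4 + 4) = 49/8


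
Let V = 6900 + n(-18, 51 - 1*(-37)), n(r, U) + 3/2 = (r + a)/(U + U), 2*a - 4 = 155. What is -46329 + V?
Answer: -13879413/352 ≈ -39430.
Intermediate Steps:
a = 159/2 (a = 2 + (½)*155 = 2 + 155/2 = 159/2 ≈ 79.500)
n(r, U) = -3/2 + (159/2 + r)/(2*U) (n(r, U) = -3/2 + (r + 159/2)/(U + U) = -3/2 + (159/2 + r)/((2*U)) = -3/2 + (159/2 + r)*(1/(2*U)) = -3/2 + (159/2 + r)/(2*U))
V = 2428395/352 (V = 6900 + (159 - 6*(51 - 1*(-37)) + 2*(-18))/(4*(51 - 1*(-37))) = 6900 + (159 - 6*(51 + 37) - 36)/(4*(51 + 37)) = 6900 + (¼)*(159 - 6*88 - 36)/88 = 6900 + (¼)*(1/88)*(159 - 528 - 36) = 6900 + (¼)*(1/88)*(-405) = 6900 - 405/352 = 2428395/352 ≈ 6898.9)
-46329 + V = -46329 + 2428395/352 = -13879413/352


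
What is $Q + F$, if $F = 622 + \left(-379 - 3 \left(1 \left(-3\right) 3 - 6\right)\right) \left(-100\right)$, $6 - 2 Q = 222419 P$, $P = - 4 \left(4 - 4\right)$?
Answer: $34025$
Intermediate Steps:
$P = 0$ ($P = \left(-4\right) 0 = 0$)
$Q = 3$ ($Q = 3 - \frac{222419 \cdot 0}{2} = 3 - 0 = 3 + 0 = 3$)
$F = 34022$ ($F = 622 + \left(-379 - 3 \left(\left(-3\right) 3 - 6\right)\right) \left(-100\right) = 622 + \left(-379 - 3 \left(-9 - 6\right)\right) \left(-100\right) = 622 + \left(-379 - -45\right) \left(-100\right) = 622 + \left(-379 + 45\right) \left(-100\right) = 622 - -33400 = 622 + 33400 = 34022$)
$Q + F = 3 + 34022 = 34025$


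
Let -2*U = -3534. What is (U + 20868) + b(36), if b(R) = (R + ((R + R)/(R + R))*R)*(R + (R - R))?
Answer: 25227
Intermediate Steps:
U = 1767 (U = -½*(-3534) = 1767)
b(R) = 2*R² (b(R) = (R + ((2*R)/((2*R)))*R)*(R + 0) = (R + ((2*R)*(1/(2*R)))*R)*R = (R + 1*R)*R = (R + R)*R = (2*R)*R = 2*R²)
(U + 20868) + b(36) = (1767 + 20868) + 2*36² = 22635 + 2*1296 = 22635 + 2592 = 25227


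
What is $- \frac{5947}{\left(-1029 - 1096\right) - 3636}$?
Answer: $\frac{5947}{5761} \approx 1.0323$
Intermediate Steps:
$- \frac{5947}{\left(-1029 - 1096\right) - 3636} = - \frac{5947}{-2125 - 3636} = - \frac{5947}{-5761} = \left(-5947\right) \left(- \frac{1}{5761}\right) = \frac{5947}{5761}$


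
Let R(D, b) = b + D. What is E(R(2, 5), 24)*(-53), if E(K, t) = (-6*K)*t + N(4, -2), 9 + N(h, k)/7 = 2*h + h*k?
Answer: 56763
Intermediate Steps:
R(D, b) = D + b
N(h, k) = -63 + 14*h + 7*h*k (N(h, k) = -63 + 7*(2*h + h*k) = -63 + (14*h + 7*h*k) = -63 + 14*h + 7*h*k)
E(K, t) = -63 - 6*K*t (E(K, t) = (-6*K)*t + (-63 + 14*4 + 7*4*(-2)) = -6*K*t + (-63 + 56 - 56) = -6*K*t - 63 = -63 - 6*K*t)
E(R(2, 5), 24)*(-53) = (-63 - 6*(2 + 5)*24)*(-53) = (-63 - 6*7*24)*(-53) = (-63 - 1008)*(-53) = -1071*(-53) = 56763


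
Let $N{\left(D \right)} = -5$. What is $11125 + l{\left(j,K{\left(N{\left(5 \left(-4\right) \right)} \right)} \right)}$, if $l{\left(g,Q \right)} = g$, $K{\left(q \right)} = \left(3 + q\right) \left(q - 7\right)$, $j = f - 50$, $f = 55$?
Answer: $11130$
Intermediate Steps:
$j = 5$ ($j = 55 - 50 = 5$)
$K{\left(q \right)} = \left(-7 + q\right) \left(3 + q\right)$ ($K{\left(q \right)} = \left(3 + q\right) \left(-7 + q\right) = \left(-7 + q\right) \left(3 + q\right)$)
$11125 + l{\left(j,K{\left(N{\left(5 \left(-4\right) \right)} \right)} \right)} = 11125 + 5 = 11130$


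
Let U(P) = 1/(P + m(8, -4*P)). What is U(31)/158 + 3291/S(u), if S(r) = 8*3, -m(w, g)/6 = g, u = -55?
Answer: 67163829/489800 ≈ 137.13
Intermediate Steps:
m(w, g) = -6*g
S(r) = 24
U(P) = 1/(25*P) (U(P) = 1/(P - (-24)*P) = 1/(P + 24*P) = 1/(25*P))
U(31)/158 + 3291/S(u) = ((1/25)/31)/158 + 3291/24 = ((1/25)*(1/31))*(1/158) + 3291*(1/24) = (1/775)*(1/158) + 1097/8 = 1/122450 + 1097/8 = 67163829/489800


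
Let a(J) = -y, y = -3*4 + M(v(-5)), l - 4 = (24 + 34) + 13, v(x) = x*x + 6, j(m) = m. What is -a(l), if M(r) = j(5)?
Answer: -7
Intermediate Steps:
v(x) = 6 + x**2 (v(x) = x**2 + 6 = 6 + x**2)
l = 75 (l = 4 + ((24 + 34) + 13) = 4 + (58 + 13) = 4 + 71 = 75)
M(r) = 5
y = -7 (y = -3*4 + 5 = -12 + 5 = -7)
a(J) = 7 (a(J) = -1*(-7) = 7)
-a(l) = -1*7 = -7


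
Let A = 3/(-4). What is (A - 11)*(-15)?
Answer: 705/4 ≈ 176.25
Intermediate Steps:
A = -3/4 (A = 3*(-1/4) = -3/4 ≈ -0.75000)
(A - 11)*(-15) = (-3/4 - 11)*(-15) = -47/4*(-15) = 705/4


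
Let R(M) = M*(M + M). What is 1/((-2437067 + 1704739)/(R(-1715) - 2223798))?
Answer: -914663/183082 ≈ -4.9959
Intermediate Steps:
R(M) = 2*M**2 (R(M) = M*(2*M) = 2*M**2)
1/((-2437067 + 1704739)/(R(-1715) - 2223798)) = 1/((-2437067 + 1704739)/(2*(-1715)**2 - 2223798)) = 1/(-732328/(2*2941225 - 2223798)) = 1/(-732328/(5882450 - 2223798)) = 1/(-732328/3658652) = 1/(-732328*1/3658652) = 1/(-183082/914663) = -914663/183082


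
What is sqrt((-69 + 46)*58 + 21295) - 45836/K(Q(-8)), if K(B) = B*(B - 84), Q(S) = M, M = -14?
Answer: -1637/49 + sqrt(19961) ≈ 107.88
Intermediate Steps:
Q(S) = -14
K(B) = B*(-84 + B)
sqrt((-69 + 46)*58 + 21295) - 45836/K(Q(-8)) = sqrt((-69 + 46)*58 + 21295) - 45836/((-14*(-84 - 14))) = sqrt(-23*58 + 21295) - 45836/((-14*(-98))) = sqrt(-1334 + 21295) - 45836/1372 = sqrt(19961) - 45836/1372 = sqrt(19961) - 1*1637/49 = sqrt(19961) - 1637/49 = -1637/49 + sqrt(19961)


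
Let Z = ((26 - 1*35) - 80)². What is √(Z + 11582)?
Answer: 3*√2167 ≈ 139.65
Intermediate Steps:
Z = 7921 (Z = ((26 - 35) - 80)² = (-9 - 80)² = (-89)² = 7921)
√(Z + 11582) = √(7921 + 11582) = √19503 = 3*√2167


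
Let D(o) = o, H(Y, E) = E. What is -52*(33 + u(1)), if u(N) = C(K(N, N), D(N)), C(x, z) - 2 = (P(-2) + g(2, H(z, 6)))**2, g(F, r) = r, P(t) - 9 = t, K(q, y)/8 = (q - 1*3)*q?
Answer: -10608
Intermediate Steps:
K(q, y) = 8*q*(-3 + q) (K(q, y) = 8*((q - 1*3)*q) = 8*((q - 3)*q) = 8*((-3 + q)*q) = 8*(q*(-3 + q)) = 8*q*(-3 + q))
P(t) = 9 + t
C(x, z) = 171 (C(x, z) = 2 + ((9 - 2) + 6)**2 = 2 + (7 + 6)**2 = 2 + 13**2 = 2 + 169 = 171)
u(N) = 171
-52*(33 + u(1)) = -52*(33 + 171) = -52*204 = -10608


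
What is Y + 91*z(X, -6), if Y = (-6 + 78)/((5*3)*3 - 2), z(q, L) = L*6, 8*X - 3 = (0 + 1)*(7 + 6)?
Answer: -140796/43 ≈ -3274.3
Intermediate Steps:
X = 2 (X = 3/8 + ((0 + 1)*(7 + 6))/8 = 3/8 + (1*13)/8 = 3/8 + (1/8)*13 = 3/8 + 13/8 = 2)
z(q, L) = 6*L
Y = 72/43 (Y = 72/(15*3 - 2) = 72/(45 - 2) = 72/43 ≈ 1.6744)
Y + 91*z(X, -6) = 72/43 + 91*(6*(-6)) = 72/43 + 91*(-36) = 72/43 - 3276 = -140796/43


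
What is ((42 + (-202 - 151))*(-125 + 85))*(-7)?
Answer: -87080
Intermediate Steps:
((42 + (-202 - 151))*(-125 + 85))*(-7) = ((42 - 353)*(-40))*(-7) = -311*(-40)*(-7) = 12440*(-7) = -87080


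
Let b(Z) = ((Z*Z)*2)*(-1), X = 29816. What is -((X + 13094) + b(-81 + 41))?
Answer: -39710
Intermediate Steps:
b(Z) = -2*Z² (b(Z) = (Z²*2)*(-1) = (2*Z²)*(-1) = -2*Z²)
-((X + 13094) + b(-81 + 41)) = -((29816 + 13094) - 2*(-81 + 41)²) = -(42910 - 2*(-40)²) = -(42910 - 2*1600) = -(42910 - 3200) = -1*39710 = -39710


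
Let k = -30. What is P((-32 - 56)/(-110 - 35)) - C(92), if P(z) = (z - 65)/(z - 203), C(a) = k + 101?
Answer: -2074300/29347 ≈ -70.682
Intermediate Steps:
C(a) = 71 (C(a) = -30 + 101 = 71)
P(z) = (-65 + z)/(-203 + z)
P((-32 - 56)/(-110 - 35)) - C(92) = (-65 + (-32 - 56)/(-110 - 35))/(-203 + (-32 - 56)/(-110 - 35)) - 1*71 = (-65 - 88/(-145))/(-203 - 88/(-145)) - 71 = (-65 - 88*(-1/145))/(-203 - 88*(-1/145)) - 71 = (-65 + 88/145)/(-203 + 88/145) - 71 = -9337/145/(-29347/145) - 71 = -145/29347*(-9337/145) - 71 = 9337/29347 - 71 = -2074300/29347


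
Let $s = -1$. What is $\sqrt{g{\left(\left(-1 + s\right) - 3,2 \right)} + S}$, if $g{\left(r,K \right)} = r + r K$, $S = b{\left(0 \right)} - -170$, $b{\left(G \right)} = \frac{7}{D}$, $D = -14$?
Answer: $\frac{\sqrt{618}}{2} \approx 12.43$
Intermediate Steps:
$b{\left(G \right)} = - \frac{1}{2}$ ($b{\left(G \right)} = \frac{7}{-14} = 7 \left(- \frac{1}{14}\right) = - \frac{1}{2}$)
$S = \frac{339}{2}$ ($S = - \frac{1}{2} - -170 = - \frac{1}{2} + 170 = \frac{339}{2} \approx 169.5$)
$g{\left(r,K \right)} = r + K r$
$\sqrt{g{\left(\left(-1 + s\right) - 3,2 \right)} + S} = \sqrt{\left(\left(-1 - 1\right) - 3\right) \left(1 + 2\right) + \frac{339}{2}} = \sqrt{\left(-2 - 3\right) 3 + \frac{339}{2}} = \sqrt{\left(-5\right) 3 + \frac{339}{2}} = \sqrt{-15 + \frac{339}{2}} = \sqrt{\frac{309}{2}} = \frac{\sqrt{618}}{2}$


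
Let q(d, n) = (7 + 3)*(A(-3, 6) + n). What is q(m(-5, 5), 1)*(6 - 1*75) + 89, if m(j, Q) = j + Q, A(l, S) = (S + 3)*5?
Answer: -31651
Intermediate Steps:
A(l, S) = 15 + 5*S (A(l, S) = (3 + S)*5 = 15 + 5*S)
m(j, Q) = Q + j
q(d, n) = 450 + 10*n (q(d, n) = (7 + 3)*((15 + 5*6) + n) = 10*((15 + 30) + n) = 10*(45 + n) = 450 + 10*n)
q(m(-5, 5), 1)*(6 - 1*75) + 89 = (450 + 10*1)*(6 - 1*75) + 89 = (450 + 10)*(6 - 75) + 89 = 460*(-69) + 89 = -31740 + 89 = -31651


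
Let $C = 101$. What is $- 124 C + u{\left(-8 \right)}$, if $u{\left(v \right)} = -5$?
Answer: $-12529$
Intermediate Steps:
$- 124 C + u{\left(-8 \right)} = \left(-124\right) 101 - 5 = -12524 - 5 = -12529$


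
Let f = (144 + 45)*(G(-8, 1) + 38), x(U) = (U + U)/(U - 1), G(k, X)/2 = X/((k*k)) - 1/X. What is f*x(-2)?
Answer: 72639/8 ≈ 9079.9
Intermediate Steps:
G(k, X) = -2/X + 2*X/k**2 (G(k, X) = 2*(X/((k*k)) - 1/X) = 2*(X/(k**2) - 1/X) = 2*(X/k**2 - 1/X) = 2*(-1/X + X/k**2) = -2/X + 2*X/k**2)
x(U) = 2*U/(-1 + U) (x(U) = (2*U)/(-1 + U) = 2*U/(-1 + U))
f = 217917/32 (f = (144 + 45)*((-2/1 + 2*1/(-8)**2) + 38) = 189*((-2*1 + 2*1*(1/64)) + 38) = 189*((-2 + 1/32) + 38) = 189*(-63/32 + 38) = 189*(1153/32) = 217917/32 ≈ 6809.9)
f*x(-2) = 217917*(2*(-2)/(-1 - 2))/32 = 217917*(2*(-2)/(-3))/32 = 217917*(2*(-2)*(-1/3))/32 = (217917/32)*(4/3) = 72639/8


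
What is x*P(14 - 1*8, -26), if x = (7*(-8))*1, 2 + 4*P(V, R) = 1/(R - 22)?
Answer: 679/24 ≈ 28.292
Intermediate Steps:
P(V, R) = -1/2 + 1/(4*(-22 + R)) (P(V, R) = -1/2 + 1/(4*(R - 22)) = -1/2 + 1/(4*(-22 + R)))
x = -56 (x = -56*1 = -56)
x*P(14 - 1*8, -26) = -14*(45 - 2*(-26))/(-22 - 26) = -14*(45 + 52)/(-48) = -14*(-1)*97/48 = -56*(-97/192) = 679/24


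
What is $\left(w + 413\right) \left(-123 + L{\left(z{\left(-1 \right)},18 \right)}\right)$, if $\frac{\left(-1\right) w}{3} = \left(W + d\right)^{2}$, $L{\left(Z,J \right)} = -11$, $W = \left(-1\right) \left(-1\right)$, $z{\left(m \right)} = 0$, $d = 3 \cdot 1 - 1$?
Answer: $-51724$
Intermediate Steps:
$d = 2$ ($d = 3 - 1 = 2$)
$W = 1$
$w = -27$ ($w = - 3 \left(1 + 2\right)^{2} = - 3 \cdot 3^{2} = \left(-3\right) 9 = -27$)
$\left(w + 413\right) \left(-123 + L{\left(z{\left(-1 \right)},18 \right)}\right) = \left(-27 + 413\right) \left(-123 - 11\right) = 386 \left(-134\right) = -51724$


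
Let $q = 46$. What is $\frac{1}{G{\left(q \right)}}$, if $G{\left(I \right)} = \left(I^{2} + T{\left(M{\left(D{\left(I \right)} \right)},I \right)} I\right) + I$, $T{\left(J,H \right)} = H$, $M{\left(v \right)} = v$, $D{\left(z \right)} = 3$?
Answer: $\frac{1}{4278} \approx 0.00023375$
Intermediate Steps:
$G{\left(I \right)} = I + 2 I^{2}$ ($G{\left(I \right)} = \left(I^{2} + I I\right) + I = \left(I^{2} + I^{2}\right) + I = 2 I^{2} + I = I + 2 I^{2}$)
$\frac{1}{G{\left(q \right)}} = \frac{1}{46 \left(1 + 2 \cdot 46\right)} = \frac{1}{46 \left(1 + 92\right)} = \frac{1}{46 \cdot 93} = \frac{1}{4278}$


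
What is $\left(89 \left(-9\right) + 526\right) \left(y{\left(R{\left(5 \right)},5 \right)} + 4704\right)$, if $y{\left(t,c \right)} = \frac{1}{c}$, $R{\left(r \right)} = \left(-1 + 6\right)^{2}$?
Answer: $-1293655$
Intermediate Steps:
$R{\left(r \right)} = 25$ ($R{\left(r \right)} = 5^{2} = 25$)
$\left(89 \left(-9\right) + 526\right) \left(y{\left(R{\left(5 \right)},5 \right)} + 4704\right) = \left(89 \left(-9\right) + 526\right) \left(\frac{1}{5} + 4704\right) = \left(-801 + 526\right) \left(\frac{1}{5} + 4704\right) = \left(-275\right) \frac{23521}{5} = -1293655$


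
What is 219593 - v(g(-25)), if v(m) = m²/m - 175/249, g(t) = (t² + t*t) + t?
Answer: 54373807/249 ≈ 2.1837e+5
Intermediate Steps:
g(t) = t + 2*t² (g(t) = (t² + t²) + t = 2*t² + t = t + 2*t²)
v(m) = -175/249 + m (v(m) = m - 175*1/249 = m - 175/249 = -175/249 + m)
219593 - v(g(-25)) = 219593 - (-175/249 - 25*(1 + 2*(-25))) = 219593 - (-175/249 - 25*(1 - 50)) = 219593 - (-175/249 - 25*(-49)) = 219593 - (-175/249 + 1225) = 219593 - 1*304850/249 = 219593 - 304850/249 = 54373807/249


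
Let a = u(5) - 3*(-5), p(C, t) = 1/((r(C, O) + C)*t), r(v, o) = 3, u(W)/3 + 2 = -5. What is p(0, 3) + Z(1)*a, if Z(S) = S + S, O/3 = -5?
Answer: -107/9 ≈ -11.889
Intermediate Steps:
O = -15 (O = 3*(-5) = -15)
u(W) = -21 (u(W) = -6 + 3*(-5) = -6 - 15 = -21)
Z(S) = 2*S
p(C, t) = 1/(t*(3 + C)) (p(C, t) = 1/((3 + C)*t) = 1/(t*(3 + C)))
a = -6 (a = -21 - 3*(-5) = -21 + 15 = -6)
p(0, 3) + Z(1)*a = 1/(3*(3 + 0)) + (2*1)*(-6) = (1/3)/3 + 2*(-6) = (1/3)*(1/3) - 12 = 1/9 - 12 = -107/9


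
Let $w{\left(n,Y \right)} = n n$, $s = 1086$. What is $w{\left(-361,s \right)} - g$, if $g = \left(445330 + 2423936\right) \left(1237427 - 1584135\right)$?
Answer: $994797606649$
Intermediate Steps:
$w{\left(n,Y \right)} = n^{2}$
$g = -994797476328$ ($g = 2869266 \left(-346708\right) = -994797476328$)
$w{\left(-361,s \right)} - g = \left(-361\right)^{2} - -994797476328 = 130321 + 994797476328 = 994797606649$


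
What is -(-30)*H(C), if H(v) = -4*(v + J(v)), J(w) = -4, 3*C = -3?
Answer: 600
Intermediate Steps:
C = -1 (C = (⅓)*(-3) = -1)
H(v) = 16 - 4*v (H(v) = -4*(v - 4) = -4*(-4 + v) = 16 - 4*v)
-(-30)*H(C) = -(-30)*(16 - 4*(-1)) = -(-30)*(16 + 4) = -(-30)*20 = -15*(-40) = 600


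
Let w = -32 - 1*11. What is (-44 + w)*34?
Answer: -2958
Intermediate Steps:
w = -43 (w = -32 - 11 = -43)
(-44 + w)*34 = (-44 - 43)*34 = -87*34 = -2958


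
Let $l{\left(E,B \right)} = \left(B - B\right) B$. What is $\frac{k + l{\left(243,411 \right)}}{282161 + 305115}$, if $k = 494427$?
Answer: $\frac{494427}{587276} \approx 0.8419$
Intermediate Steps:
$l{\left(E,B \right)} = 0$ ($l{\left(E,B \right)} = 0 B = 0$)
$\frac{k + l{\left(243,411 \right)}}{282161 + 305115} = \frac{494427 + 0}{282161 + 305115} = \frac{494427}{587276}$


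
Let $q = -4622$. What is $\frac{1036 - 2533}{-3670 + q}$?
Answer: $\frac{499}{2764} \approx 0.18054$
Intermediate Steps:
$\frac{1036 - 2533}{-3670 + q} = \frac{1036 - 2533}{-3670 - 4622} = - \frac{1497}{-8292} = \left(-1497\right) \left(- \frac{1}{8292}\right) = \frac{499}{2764}$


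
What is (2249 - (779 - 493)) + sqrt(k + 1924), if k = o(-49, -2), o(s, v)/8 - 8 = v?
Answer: 1963 + 2*sqrt(493) ≈ 2007.4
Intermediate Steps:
o(s, v) = 64 + 8*v
k = 48 (k = 64 + 8*(-2) = 64 - 16 = 48)
(2249 - (779 - 493)) + sqrt(k + 1924) = (2249 - (779 - 493)) + sqrt(48 + 1924) = (2249 - 1*286) + sqrt(1972) = (2249 - 286) + 2*sqrt(493) = 1963 + 2*sqrt(493)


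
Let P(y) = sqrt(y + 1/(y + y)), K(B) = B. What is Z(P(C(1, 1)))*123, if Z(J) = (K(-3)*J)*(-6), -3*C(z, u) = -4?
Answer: 369*sqrt(246)/2 ≈ 2893.8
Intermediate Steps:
C(z, u) = 4/3 (C(z, u) = -1/3*(-4) = 4/3)
P(y) = sqrt(y + 1/(2*y))
Z(J) = 18*J (Z(J) = -3*J*(-6) = 18*J)
Z(P(C(1, 1)))*123 = (18*(sqrt(2/(4/3) + 4*(4/3))/2))*123 = (18*(sqrt(2*(3/4) + 16/3)/2))*123 = (18*(sqrt(3/2 + 16/3)/2))*123 = (18*(sqrt(41/6)/2))*123 = (18*((sqrt(246)/6)/2))*123 = (18*(sqrt(246)/12))*123 = (3*sqrt(246)/2)*123 = 369*sqrt(246)/2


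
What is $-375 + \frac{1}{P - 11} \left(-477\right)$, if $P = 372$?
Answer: $- \frac{135852}{361} \approx -376.32$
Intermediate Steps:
$-375 + \frac{1}{P - 11} \left(-477\right) = -375 + \frac{1}{372 - 11} \left(-477\right) = -375 + \frac{1}{361} \left(-477\right) = -375 - \frac{477}{361} = - \frac{135852}{361}$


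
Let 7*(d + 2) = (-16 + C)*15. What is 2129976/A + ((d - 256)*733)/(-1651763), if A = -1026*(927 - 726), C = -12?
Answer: -1127402698/110668121 ≈ -10.187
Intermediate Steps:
d = -62 (d = -2 + ((-16 - 12)*15)/7 = -2 + (-28*15)/7 = -2 + (⅐)*(-420) = -2 - 60 = -62)
A = -206226 (A = -1026*201 = -206226)
2129976/A + ((d - 256)*733)/(-1651763) = 2129976/(-206226) + ((-62 - 256)*733)/(-1651763) = 2129976*(-1/206226) - 318*733*(-1/1651763) = -692/67 - 233094*(-1/1651763) = -692/67 + 233094/1651763 = -1127402698/110668121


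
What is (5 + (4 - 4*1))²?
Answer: 25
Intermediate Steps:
(5 + (4 - 4*1))² = (5 + (4 - 4))² = (5 + 0)² = 5² = 25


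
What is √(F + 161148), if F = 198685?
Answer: √359833 ≈ 599.86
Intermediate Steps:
√(F + 161148) = √(198685 + 161148) = √359833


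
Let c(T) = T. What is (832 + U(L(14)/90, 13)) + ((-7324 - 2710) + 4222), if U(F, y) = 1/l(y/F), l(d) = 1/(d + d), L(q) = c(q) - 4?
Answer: -4746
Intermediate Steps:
L(q) = -4 + q (L(q) = q - 4 = -4 + q)
l(d) = 1/(2*d)
U(F, y) = 2*y/F (U(F, y) = 1/(1/(2*((y/F)))) = 1/((F/y)/2) = 1/(F/(2*y)) = 2*y/F)
(832 + U(L(14)/90, 13)) + ((-7324 - 2710) + 4222) = (832 + 2*13/((-4 + 14)/90)) + ((-7324 - 2710) + 4222) = (832 + 2*13/(10*(1/90))) + (-10034 + 4222) = (832 + 2*13/(⅑)) - 5812 = (832 + 2*13*9) - 5812 = (832 + 234) - 5812 = 1066 - 5812 = -4746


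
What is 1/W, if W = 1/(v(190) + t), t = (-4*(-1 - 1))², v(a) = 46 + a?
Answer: 300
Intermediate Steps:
t = 64 (t = (-4*(-2))² = 8² = 64)
W = 1/300 (W = 1/((46 + 190) + 64) = 1/(236 + 64) = 1/300 ≈ 0.0033333)
1/W = 1/(1/300) = 300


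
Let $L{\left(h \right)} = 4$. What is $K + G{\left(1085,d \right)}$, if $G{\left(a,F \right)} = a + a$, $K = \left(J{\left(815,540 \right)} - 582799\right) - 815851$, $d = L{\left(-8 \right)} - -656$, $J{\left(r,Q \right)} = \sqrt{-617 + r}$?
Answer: $-1396480 + 3 \sqrt{22} \approx -1.3965 \cdot 10^{6}$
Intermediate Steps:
$d = 660$ ($d = 4 - -656 = 4 + 656 = 660$)
$K = -1398650 + 3 \sqrt{22}$ ($K = \left(\sqrt{-617 + 815} - 582799\right) - 815851 = \left(\sqrt{198} - 582799\right) - 815851 = \left(3 \sqrt{22} - 582799\right) - 815851 = \left(-582799 + 3 \sqrt{22}\right) - 815851 = -1398650 + 3 \sqrt{22} \approx -1.3986 \cdot 10^{6}$)
$G{\left(a,F \right)} = 2 a$
$K + G{\left(1085,d \right)} = \left(-1398650 + 3 \sqrt{22}\right) + 2 \cdot 1085 = \left(-1398650 + 3 \sqrt{22}\right) + 2170 = -1396480 + 3 \sqrt{22}$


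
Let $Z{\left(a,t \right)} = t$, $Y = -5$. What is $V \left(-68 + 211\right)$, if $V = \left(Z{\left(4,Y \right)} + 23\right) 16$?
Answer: $41184$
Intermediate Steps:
$V = 288$ ($V = \left(-5 + 23\right) 16 = 18 \cdot 16 = 288$)
$V \left(-68 + 211\right) = 288 \left(-68 + 211\right) = 288 \cdot 143 = 41184$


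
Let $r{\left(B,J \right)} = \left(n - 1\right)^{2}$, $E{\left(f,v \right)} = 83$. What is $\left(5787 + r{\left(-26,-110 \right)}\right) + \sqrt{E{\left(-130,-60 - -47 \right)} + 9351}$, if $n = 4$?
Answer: $5796 + \sqrt{9434} \approx 5893.1$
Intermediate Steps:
$r{\left(B,J \right)} = 9$ ($r{\left(B,J \right)} = \left(4 - 1\right)^{2} = 3^{2} = 9$)
$\left(5787 + r{\left(-26,-110 \right)}\right) + \sqrt{E{\left(-130,-60 - -47 \right)} + 9351} = \left(5787 + 9\right) + \sqrt{83 + 9351} = 5796 + \sqrt{9434}$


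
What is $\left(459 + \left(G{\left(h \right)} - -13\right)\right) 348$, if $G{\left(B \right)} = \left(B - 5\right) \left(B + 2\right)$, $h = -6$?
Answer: $179568$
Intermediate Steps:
$G{\left(B \right)} = \left(-5 + B\right) \left(2 + B\right)$
$\left(459 + \left(G{\left(h \right)} - -13\right)\right) 348 = \left(459 - -57\right) 348 = \left(459 + \left(\left(-10 + 36 + 18\right) + 13\right)\right) 348 = \left(459 + \left(44 + 13\right)\right) 348 = \left(459 + 57\right) 348 = 516 \cdot 348 = 179568$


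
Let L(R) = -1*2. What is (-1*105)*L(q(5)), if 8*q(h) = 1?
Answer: 210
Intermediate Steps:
q(h) = 1/8 (q(h) = (1/8)*1 = 1/8)
L(R) = -2
(-1*105)*L(q(5)) = -1*105*(-2) = -105*(-2) = 210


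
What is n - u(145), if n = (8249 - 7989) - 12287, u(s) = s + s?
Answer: -12317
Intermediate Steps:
u(s) = 2*s
n = -12027 (n = 260 - 12287 = -12027)
n - u(145) = -12027 - 2*145 = -12027 - 1*290 = -12027 - 290 = -12317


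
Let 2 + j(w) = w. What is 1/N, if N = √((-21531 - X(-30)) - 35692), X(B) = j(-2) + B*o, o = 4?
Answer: -I*√57099/57099 ≈ -0.0041849*I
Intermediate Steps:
j(w) = -2 + w
X(B) = -4 + 4*B (X(B) = (-2 - 2) + B*4 = -4 + 4*B)
N = I*√57099 (N = √((-21531 - (-4 + 4*(-30))) - 35692) = √((-21531 - (-4 - 120)) - 35692) = √((-21531 - 1*(-124)) - 35692) = √((-21531 + 124) - 35692) = √(-21407 - 35692) = √(-57099) = I*√57099 ≈ 238.95*I)
1/N = 1/(I*√57099) = -I*√57099/57099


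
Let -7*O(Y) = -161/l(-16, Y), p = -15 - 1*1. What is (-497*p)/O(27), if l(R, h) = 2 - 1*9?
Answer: -55664/23 ≈ -2420.2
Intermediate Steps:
l(R, h) = -7 (l(R, h) = 2 - 9 = -7)
p = -16 (p = -15 - 1 = -16)
O(Y) = -23/7 (O(Y) = -(-23)/(-7) = -(-23)*(-1)/7 = -1/7*23 = -23/7)
(-497*p)/O(27) = (-497*(-16))/(-23/7) = 7952*(-7/23) = -55664/23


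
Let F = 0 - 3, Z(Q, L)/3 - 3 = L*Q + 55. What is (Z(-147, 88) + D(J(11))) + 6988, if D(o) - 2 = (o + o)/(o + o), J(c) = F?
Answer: -31643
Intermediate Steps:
Z(Q, L) = 174 + 3*L*Q (Z(Q, L) = 9 + 3*(L*Q + 55) = 9 + 3*(55 + L*Q) = 9 + (165 + 3*L*Q) = 174 + 3*L*Q)
F = -3
J(c) = -3
D(o) = 3 (D(o) = 2 + (o + o)/(o + o) = 2 + (2*o)/((2*o)) = 2 + (2*o)*(1/(2*o)) = 2 + 1 = 3)
(Z(-147, 88) + D(J(11))) + 6988 = ((174 + 3*88*(-147)) + 3) + 6988 = ((174 - 38808) + 3) + 6988 = (-38634 + 3) + 6988 = -38631 + 6988 = -31643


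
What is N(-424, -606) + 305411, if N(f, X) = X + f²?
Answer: 484581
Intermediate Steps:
N(-424, -606) + 305411 = (-606 + (-424)²) + 305411 = (-606 + 179776) + 305411 = 179170 + 305411 = 484581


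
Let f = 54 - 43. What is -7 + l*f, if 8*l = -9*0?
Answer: -7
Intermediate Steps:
f = 11
l = 0 (l = (-9*0)/8 = (⅛)*0 = 0)
-7 + l*f = -7 + 0*11 = -7 + 0 = -7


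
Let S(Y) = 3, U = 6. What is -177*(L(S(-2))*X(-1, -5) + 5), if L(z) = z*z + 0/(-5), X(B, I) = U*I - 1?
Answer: 48498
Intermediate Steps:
X(B, I) = -1 + 6*I (X(B, I) = 6*I - 1 = -1 + 6*I)
L(z) = z² (L(z) = z² + 0*(-⅕) = z² + 0 = z²)
-177*(L(S(-2))*X(-1, -5) + 5) = -177*(3²*(-1 + 6*(-5)) + 5) = -177*(9*(-1 - 30) + 5) = -177*(9*(-31) + 5) = -177*(-279 + 5) = -177*(-274) = 48498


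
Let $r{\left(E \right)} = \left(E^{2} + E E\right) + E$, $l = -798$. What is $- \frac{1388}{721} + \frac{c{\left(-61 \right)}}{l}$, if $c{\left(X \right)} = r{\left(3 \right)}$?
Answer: $- \frac{53465}{27398} \approx -1.9514$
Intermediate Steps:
$r{\left(E \right)} = E + 2 E^{2}$ ($r{\left(E \right)} = \left(E^{2} + E^{2}\right) + E = 2 E^{2} + E = E + 2 E^{2}$)
$c{\left(X \right)} = 21$ ($c{\left(X \right)} = 3 \left(1 + 2 \cdot 3\right) = 3 \left(1 + 6\right) = 3 \cdot 7 = 21$)
$- \frac{1388}{721} + \frac{c{\left(-61 \right)}}{l} = - \frac{1388}{721} + \frac{21}{-798} = \left(-1388\right) \frac{1}{721} + 21 \left(- \frac{1}{798}\right) = - \frac{1388}{721} - \frac{1}{38} = - \frac{53465}{27398}$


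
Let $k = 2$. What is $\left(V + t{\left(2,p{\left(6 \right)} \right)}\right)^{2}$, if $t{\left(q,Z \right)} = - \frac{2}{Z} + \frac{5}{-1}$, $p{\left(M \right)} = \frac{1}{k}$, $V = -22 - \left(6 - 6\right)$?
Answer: $961$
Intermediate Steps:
$V = -22$ ($V = -22 - \left(6 - 6\right) = -22 - 0 = -22 + 0 = -22$)
$p{\left(M \right)} = \frac{1}{2}$
$t{\left(q,Z \right)} = -5 - \frac{2}{Z}$ ($t{\left(q,Z \right)} = - \frac{2}{Z} + 5 \left(-1\right) = - \frac{2}{Z} - 5 = -5 - \frac{2}{Z}$)
$\left(V + t{\left(2,p{\left(6 \right)} \right)}\right)^{2} = \left(-22 - \left(5 + 2 \frac{1}{\frac{1}{2}}\right)\right)^{2} = \left(-22 - 9\right)^{2} = \left(-31\right)^{2} = 961$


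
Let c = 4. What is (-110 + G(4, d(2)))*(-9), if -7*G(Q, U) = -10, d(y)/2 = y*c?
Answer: 6840/7 ≈ 977.14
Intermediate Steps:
d(y) = 8*y (d(y) = 2*(y*4) = 2*(4*y) = 8*y)
G(Q, U) = 10/7 (G(Q, U) = -⅐*(-10) = 10/7)
(-110 + G(4, d(2)))*(-9) = (-110 + 10/7)*(-9) = -760/7*(-9) = 6840/7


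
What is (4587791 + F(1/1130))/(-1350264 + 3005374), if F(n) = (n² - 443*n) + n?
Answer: 5858149828441/2113409959000 ≈ 2.7719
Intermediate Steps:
F(n) = n² - 442*n
(4587791 + F(1/1130))/(-1350264 + 3005374) = (4587791 + (-442 + 1/1130)/1130)/(-1350264 + 3005374) = (4587791 + (-442 + 1/1130)/1130)/1655110 = (4587791 + (1/1130)*(-499459/1130))*(1/1655110) = (4587791 - 499459/1276900)*(1/1655110) = (5858149828441/1276900)*(1/1655110) = 5858149828441/2113409959000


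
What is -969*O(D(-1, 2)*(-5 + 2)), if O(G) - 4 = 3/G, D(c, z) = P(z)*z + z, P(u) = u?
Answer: -7429/2 ≈ -3714.5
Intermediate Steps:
D(c, z) = z + z**2 (D(c, z) = z*z + z = z**2 + z = z + z**2)
O(G) = 4 + 3/G
-969*O(D(-1, 2)*(-5 + 2)) = -969*(4 + 3/(((2*(1 + 2))*(-5 + 2)))) = -969*(4 + 3/(((2*3)*(-3)))) = -969*(4 + 3/((6*(-3)))) = -969*(4 + 3/(-18)) = -969*(4 + 3*(-1/18)) = -969*(4 - 1/6) = -969*23/6 = -19*391/2 = -7429/2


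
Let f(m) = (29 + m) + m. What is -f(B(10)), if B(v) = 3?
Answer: -35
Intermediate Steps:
f(m) = 29 + 2*m
-f(B(10)) = -(29 + 2*3) = -(29 + 6) = -1*35 = -35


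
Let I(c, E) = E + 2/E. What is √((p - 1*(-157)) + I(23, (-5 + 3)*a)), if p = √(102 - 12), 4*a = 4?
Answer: √(154 + 3*√10) ≈ 12.786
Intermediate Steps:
a = 1 (a = (¼)*4 = 1)
p = 3*√10 (p = √90 = 3*√10 ≈ 9.4868)
√((p - 1*(-157)) + I(23, (-5 + 3)*a)) = √((3*√10 - 1*(-157)) + ((-5 + 3)*1 + 2/(((-5 + 3)*1)))) = √((3*√10 + 157) + (-2*1 + 2/((-2*1)))) = √((157 + 3*√10) + (-2 + 2/(-2))) = √((157 + 3*√10) + (-2 + 2*(-½))) = √((157 + 3*√10) + (-2 - 1)) = √((157 + 3*√10) - 3) = √(154 + 3*√10)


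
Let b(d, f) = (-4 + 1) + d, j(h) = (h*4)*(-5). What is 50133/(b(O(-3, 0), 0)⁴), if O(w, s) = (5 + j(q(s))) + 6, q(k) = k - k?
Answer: 50133/4096 ≈ 12.240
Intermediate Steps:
q(k) = 0
j(h) = -20*h (j(h) = (4*h)*(-5) = -20*h)
O(w, s) = 11 (O(w, s) = (5 - 20*0) + 6 = (5 + 0) + 6 = 5 + 6 = 11)
b(d, f) = -3 + d
50133/(b(O(-3, 0), 0)⁴) = 50133/((-3 + 11)⁴) = 50133/(8⁴) = 50133/4096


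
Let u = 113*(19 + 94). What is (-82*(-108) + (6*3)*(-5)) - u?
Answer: -4003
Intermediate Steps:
u = 12769 (u = 113*113 = 12769)
(-82*(-108) + (6*3)*(-5)) - u = (-82*(-108) + (6*3)*(-5)) - 1*12769 = (8856 + 18*(-5)) - 12769 = (8856 - 90) - 12769 = 8766 - 12769 = -4003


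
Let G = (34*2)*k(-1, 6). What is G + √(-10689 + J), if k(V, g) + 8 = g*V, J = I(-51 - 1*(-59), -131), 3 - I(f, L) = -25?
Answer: -952 + I*√10661 ≈ -952.0 + 103.25*I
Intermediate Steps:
I(f, L) = 28 (I(f, L) = 3 - 1*(-25) = 3 + 25 = 28)
J = 28
k(V, g) = -8 + V*g (k(V, g) = -8 + g*V = -8 + V*g)
G = -952 (G = (34*2)*(-8 - 1*6) = 68*(-8 - 6) = 68*(-14) = -952)
G + √(-10689 + J) = -952 + √(-10689 + 28) = -952 + √(-10661) = -952 + I*√10661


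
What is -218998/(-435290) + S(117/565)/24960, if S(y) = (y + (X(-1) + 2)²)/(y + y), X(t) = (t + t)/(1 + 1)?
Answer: 12793853465/25423721856 ≈ 0.50323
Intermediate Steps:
X(t) = t (X(t) = (2*t)/2 = (2*t)*(½) = t)
S(y) = (1 + y)/(2*y) (S(y) = (y + (-1 + 2)²)/(y + y) = (y + 1²)/((2*y)) = (y + 1)*(1/(2*y)) = (1 + y)*(1/(2*y)) = (1 + y)/(2*y))
-218998/(-435290) + S(117/565)/24960 = -218998/(-435290) + ((1 + 117/565)/(2*((117/565))))/24960 = -218998*(-1/435290) + ((1 + 117*(1/565))/(2*((117*(1/565)))))*(1/24960) = 109499/217645 + ((1 + 117/565)/(2*(117/565)))*(1/24960) = 109499/217645 + ((½)*(565/117)*(682/565))*(1/24960) = 109499/217645 + (341/117)*(1/24960) = 109499/217645 + 341/2920320 = 12793853465/25423721856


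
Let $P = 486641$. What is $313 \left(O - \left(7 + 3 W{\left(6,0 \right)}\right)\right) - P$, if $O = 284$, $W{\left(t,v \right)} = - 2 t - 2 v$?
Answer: $-388672$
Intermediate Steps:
$313 \left(O - \left(7 + 3 W{\left(6,0 \right)}\right)\right) - P = 313 \left(284 - \left(7 + 3 \left(\left(-2\right) 6 - 0\right)\right)\right) - 486641 = 313 \left(284 - \left(7 + 3 \left(-12 + 0\right)\right)\right) - 486641 = 313 \left(284 - -29\right) - 486641 = 313 \left(284 + \left(36 - 7\right)\right) - 486641 = 313 \left(284 + 29\right) - 486641 = 313 \cdot 313 - 486641 = 97969 - 486641 = -388672$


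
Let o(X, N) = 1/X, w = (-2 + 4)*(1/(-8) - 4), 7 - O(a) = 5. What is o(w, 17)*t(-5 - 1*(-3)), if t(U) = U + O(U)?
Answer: 0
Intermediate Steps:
O(a) = 2 (O(a) = 7 - 1*5 = 7 - 5 = 2)
w = -33/4 (w = 2*(-1/8 - 4) = 2*(-33/8) = -33/4 ≈ -8.2500)
t(U) = 2 + U (t(U) = U + 2 = 2 + U)
o(w, 17)*t(-5 - 1*(-3)) = (2 + (-5 - 1*(-3)))/(-33/4) = -4*(2 + (-5 + 3))/33 = -4*(2 - 2)/33 = -4/33*0 = 0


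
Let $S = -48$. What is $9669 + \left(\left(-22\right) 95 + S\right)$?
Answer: $7531$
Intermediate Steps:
$9669 + \left(\left(-22\right) 95 + S\right) = 9669 - 2138 = 7531$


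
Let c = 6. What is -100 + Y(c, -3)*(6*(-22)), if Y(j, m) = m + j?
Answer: -496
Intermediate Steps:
Y(j, m) = j + m
-100 + Y(c, -3)*(6*(-22)) = -100 + (6 - 3)*(6*(-22)) = -100 + 3*(-132) = -100 - 396 = -496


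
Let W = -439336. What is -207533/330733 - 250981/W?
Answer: -8169019015/145302913288 ≈ -0.056221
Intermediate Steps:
-207533/330733 - 250981/W = -207533/330733 - 250981/(-439336) = -207533*1/330733 - 250981*(-1/439336) = -207533/330733 + 250981/439336 = -8169019015/145302913288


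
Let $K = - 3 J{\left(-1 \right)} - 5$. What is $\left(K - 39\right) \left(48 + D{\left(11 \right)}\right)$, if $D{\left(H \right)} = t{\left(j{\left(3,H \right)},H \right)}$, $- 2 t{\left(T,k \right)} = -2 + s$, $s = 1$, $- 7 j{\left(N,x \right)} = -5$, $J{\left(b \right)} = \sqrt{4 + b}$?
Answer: $-2134 - \frac{291 \sqrt{3}}{2} \approx -2386.0$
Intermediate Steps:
$j{\left(N,x \right)} = \frac{5}{7}$ ($j{\left(N,x \right)} = \left(- \frac{1}{7}\right) \left(-5\right) = \frac{5}{7}$)
$K = -5 - 3 \sqrt{3}$ ($K = - 3 \sqrt{4 - 1} - 5 = - 3 \sqrt{3} - 5 = -5 - 3 \sqrt{3} \approx -10.196$)
$t{\left(T,k \right)} = \frac{1}{2}$ ($t{\left(T,k \right)} = - \frac{-2 + 1}{2} = \left(- \frac{1}{2}\right) \left(-1\right) = \frac{1}{2}$)
$D{\left(H \right)} = \frac{1}{2}$
$\left(K - 39\right) \left(48 + D{\left(11 \right)}\right) = \left(\left(-5 - 3 \sqrt{3}\right) - 39\right) \left(48 + \frac{1}{2}\right) = \left(\left(-5 - 3 \sqrt{3}\right) - 39\right) \frac{97}{2} = \left(-44 - 3 \sqrt{3}\right) \frac{97}{2} = -2134 - \frac{291 \sqrt{3}}{2}$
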